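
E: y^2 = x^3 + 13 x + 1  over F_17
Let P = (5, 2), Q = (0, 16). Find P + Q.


P != Q, so use the chord formula.
s = (y2 - y1) / (x2 - x1) = (14) / (12) mod 17 = 4
x3 = s^2 - x1 - x2 mod 17 = 4^2 - 5 - 0 = 11
y3 = s (x1 - x3) - y1 mod 17 = 4 * (5 - 11) - 2 = 8

P + Q = (11, 8)


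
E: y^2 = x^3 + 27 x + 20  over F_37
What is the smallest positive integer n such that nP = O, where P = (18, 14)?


Compute successive multiples of P until we hit O:
  1P = (18, 14)
  2P = (1, 23)
  3P = (17, 29)
  4P = (5, 13)
  5P = (7, 21)
  6P = (28, 26)
  7P = (25, 22)
  8P = (24, 32)
  ... (continuing to 34P)
  34P = O

ord(P) = 34


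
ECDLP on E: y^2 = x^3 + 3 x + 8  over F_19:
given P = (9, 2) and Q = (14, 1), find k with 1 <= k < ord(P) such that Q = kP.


Enumerate multiples of P until we hit Q = (14, 1):
  1P = (9, 2)
  2P = (7, 7)
  3P = (14, 1)
Match found at i = 3.

k = 3


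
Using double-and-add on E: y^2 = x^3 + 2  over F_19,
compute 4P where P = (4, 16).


k = 4 = 100_2 (binary, LSB first: 001)
Double-and-add from P = (4, 16):
  bit 0 = 0: acc unchanged = O
  bit 1 = 0: acc unchanged = O
  bit 2 = 1: acc = O + (9, 3) = (9, 3)

4P = (9, 3)


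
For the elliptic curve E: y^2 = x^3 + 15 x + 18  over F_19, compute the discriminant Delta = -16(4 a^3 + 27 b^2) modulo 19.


4 a^3 + 27 b^2 = 4*15^3 + 27*18^2 = 13500 + 8748 = 22248
Delta = -16 * (22248) = -355968
Delta mod 19 = 16

Delta = 16 (mod 19)


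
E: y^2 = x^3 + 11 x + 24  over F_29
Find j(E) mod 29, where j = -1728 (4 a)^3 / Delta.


Delta = -16(4 a^3 + 27 b^2) mod 29 = 6
-1728 * (4 a)^3 = -1728 * (4*11)^3 mod 29 = 16
j = 16 * 6^(-1) mod 29 = 22

j = 22 (mod 29)


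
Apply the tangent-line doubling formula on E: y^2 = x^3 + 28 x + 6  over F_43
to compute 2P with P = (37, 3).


Doubling: s = (3 x1^2 + a) / (2 y1)
s = (3*37^2 + 28) / (2*3) mod 43 = 37
x3 = s^2 - 2 x1 mod 43 = 37^2 - 2*37 = 5
y3 = s (x1 - x3) - y1 mod 43 = 37 * (37 - 5) - 3 = 20

2P = (5, 20)


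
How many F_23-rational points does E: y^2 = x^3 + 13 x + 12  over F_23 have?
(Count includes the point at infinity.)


For each x in F_23, count y with y^2 = x^3 + 13 x + 12 mod 23:
  x = 0: RHS = 12, y in [9, 14]  -> 2 point(s)
  x = 1: RHS = 3, y in [7, 16]  -> 2 point(s)
  x = 2: RHS = 0, y in [0]  -> 1 point(s)
  x = 3: RHS = 9, y in [3, 20]  -> 2 point(s)
  x = 4: RHS = 13, y in [6, 17]  -> 2 point(s)
  x = 5: RHS = 18, y in [8, 15]  -> 2 point(s)
  x = 7: RHS = 9, y in [3, 20]  -> 2 point(s)
  x = 13: RHS = 9, y in [3, 20]  -> 2 point(s)
  x = 18: RHS = 6, y in [11, 12]  -> 2 point(s)
  x = 21: RHS = 1, y in [1, 22]  -> 2 point(s)
Affine points: 19. Add the point at infinity: total = 20.

#E(F_23) = 20


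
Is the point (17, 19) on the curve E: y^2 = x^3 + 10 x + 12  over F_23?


Check whether y^2 = x^3 + 10 x + 12 (mod 23) for (x, y) = (17, 19).
LHS: y^2 = 19^2 mod 23 = 16
RHS: x^3 + 10 x + 12 = 17^3 + 10*17 + 12 mod 23 = 12
LHS != RHS

No, not on the curve


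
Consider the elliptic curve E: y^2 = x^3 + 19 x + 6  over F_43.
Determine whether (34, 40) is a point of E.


Check whether y^2 = x^3 + 19 x + 6 (mod 43) for (x, y) = (34, 40).
LHS: y^2 = 40^2 mod 43 = 9
RHS: x^3 + 19 x + 6 = 34^3 + 19*34 + 6 mod 43 = 9
LHS = RHS

Yes, on the curve


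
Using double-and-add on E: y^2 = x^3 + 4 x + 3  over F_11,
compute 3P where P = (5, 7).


k = 3 = 11_2 (binary, LSB first: 11)
Double-and-add from P = (5, 7):
  bit 0 = 1: acc = O + (5, 7) = (5, 7)
  bit 1 = 1: acc = (5, 7) + (10, 8) = (0, 5)

3P = (0, 5)


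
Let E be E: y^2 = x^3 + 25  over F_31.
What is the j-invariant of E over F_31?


Delta = -16(4 a^3 + 27 b^2) mod 31 = 10
-1728 * (4 a)^3 = -1728 * (4*0)^3 mod 31 = 0
j = 0 * 10^(-1) mod 31 = 0

j = 0 (mod 31)


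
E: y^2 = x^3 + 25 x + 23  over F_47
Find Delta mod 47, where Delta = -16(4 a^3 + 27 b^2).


4 a^3 + 27 b^2 = 4*25^3 + 27*23^2 = 62500 + 14283 = 76783
Delta = -16 * (76783) = -1228528
Delta mod 47 = 5

Delta = 5 (mod 47)


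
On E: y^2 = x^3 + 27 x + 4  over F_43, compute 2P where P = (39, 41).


Doubling: s = (3 x1^2 + a) / (2 y1)
s = (3*39^2 + 27) / (2*41) mod 43 = 35
x3 = s^2 - 2 x1 mod 43 = 35^2 - 2*39 = 29
y3 = s (x1 - x3) - y1 mod 43 = 35 * (39 - 29) - 41 = 8

2P = (29, 8)


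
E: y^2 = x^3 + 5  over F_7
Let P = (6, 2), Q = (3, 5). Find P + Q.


P != Q, so use the chord formula.
s = (y2 - y1) / (x2 - x1) = (3) / (4) mod 7 = 6
x3 = s^2 - x1 - x2 mod 7 = 6^2 - 6 - 3 = 6
y3 = s (x1 - x3) - y1 mod 7 = 6 * (6 - 6) - 2 = 5

P + Q = (6, 5)


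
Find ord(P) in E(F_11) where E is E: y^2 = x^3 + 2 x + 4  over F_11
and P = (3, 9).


Compute successive multiples of P until we hit O:
  1P = (3, 9)
  2P = (6, 10)
  3P = (7, 8)
  4P = (10, 1)
  5P = (2, 4)
  6P = (9, 5)
  7P = (8, 9)
  8P = (0, 2)
  ... (continuing to 17P)
  17P = O

ord(P) = 17


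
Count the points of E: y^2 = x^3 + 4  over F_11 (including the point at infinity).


For each x in F_11, count y with y^2 = x^3 + 0 x + 4 mod 11:
  x = 0: RHS = 4, y in [2, 9]  -> 2 point(s)
  x = 1: RHS = 5, y in [4, 7]  -> 2 point(s)
  x = 2: RHS = 1, y in [1, 10]  -> 2 point(s)
  x = 3: RHS = 9, y in [3, 8]  -> 2 point(s)
  x = 6: RHS = 0, y in [0]  -> 1 point(s)
  x = 10: RHS = 3, y in [5, 6]  -> 2 point(s)
Affine points: 11. Add the point at infinity: total = 12.

#E(F_11) = 12


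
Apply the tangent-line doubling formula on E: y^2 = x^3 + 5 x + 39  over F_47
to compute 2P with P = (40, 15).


Doubling: s = (3 x1^2 + a) / (2 y1)
s = (3*40^2 + 5) / (2*15) mod 47 = 27
x3 = s^2 - 2 x1 mod 47 = 27^2 - 2*40 = 38
y3 = s (x1 - x3) - y1 mod 47 = 27 * (40 - 38) - 15 = 39

2P = (38, 39)


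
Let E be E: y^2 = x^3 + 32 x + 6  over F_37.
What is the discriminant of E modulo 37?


4 a^3 + 27 b^2 = 4*32^3 + 27*6^2 = 131072 + 972 = 132044
Delta = -16 * (132044) = -2112704
Delta mod 37 = 33

Delta = 33 (mod 37)


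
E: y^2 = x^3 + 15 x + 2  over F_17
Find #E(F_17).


For each x in F_17, count y with y^2 = x^3 + 15 x + 2 mod 17:
  x = 0: RHS = 2, y in [6, 11]  -> 2 point(s)
  x = 1: RHS = 1, y in [1, 16]  -> 2 point(s)
  x = 5: RHS = 15, y in [7, 10]  -> 2 point(s)
  x = 6: RHS = 2, y in [6, 11]  -> 2 point(s)
  x = 7: RHS = 8, y in [5, 12]  -> 2 point(s)
  x = 9: RHS = 16, y in [4, 13]  -> 2 point(s)
  x = 10: RHS = 13, y in [8, 9]  -> 2 point(s)
  x = 11: RHS = 2, y in [6, 11]  -> 2 point(s)
  x = 14: RHS = 15, y in [7, 10]  -> 2 point(s)
  x = 15: RHS = 15, y in [7, 10]  -> 2 point(s)
Affine points: 20. Add the point at infinity: total = 21.

#E(F_17) = 21


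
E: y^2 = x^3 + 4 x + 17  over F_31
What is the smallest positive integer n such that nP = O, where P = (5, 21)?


Compute successive multiples of P until we hit O:
  1P = (5, 21)
  2P = (28, 28)
  3P = (7, 4)
  4P = (6, 3)
  5P = (3, 5)
  6P = (25, 5)
  7P = (19, 15)
  8P = (23, 0)
  ... (continuing to 16P)
  16P = O

ord(P) = 16


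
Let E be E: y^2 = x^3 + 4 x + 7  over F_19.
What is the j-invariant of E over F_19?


Delta = -16(4 a^3 + 27 b^2) mod 19 = 6
-1728 * (4 a)^3 = -1728 * (4*4)^3 mod 19 = 11
j = 11 * 6^(-1) mod 19 = 5

j = 5 (mod 19)


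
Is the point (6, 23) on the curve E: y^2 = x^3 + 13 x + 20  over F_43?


Check whether y^2 = x^3 + 13 x + 20 (mod 43) for (x, y) = (6, 23).
LHS: y^2 = 23^2 mod 43 = 13
RHS: x^3 + 13 x + 20 = 6^3 + 13*6 + 20 mod 43 = 13
LHS = RHS

Yes, on the curve


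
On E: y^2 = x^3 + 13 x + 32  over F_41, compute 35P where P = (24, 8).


k = 35 = 100011_2 (binary, LSB first: 110001)
Double-and-add from P = (24, 8):
  bit 0 = 1: acc = O + (24, 8) = (24, 8)
  bit 1 = 1: acc = (24, 8) + (25, 19) = (31, 38)
  bit 2 = 0: acc unchanged = (31, 38)
  bit 3 = 0: acc unchanged = (31, 38)
  bit 4 = 0: acc unchanged = (31, 38)
  bit 5 = 1: acc = (31, 38) + (19, 39) = (34, 34)

35P = (34, 34)


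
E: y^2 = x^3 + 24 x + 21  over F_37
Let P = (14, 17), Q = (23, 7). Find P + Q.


P != Q, so use the chord formula.
s = (y2 - y1) / (x2 - x1) = (27) / (9) mod 37 = 3
x3 = s^2 - x1 - x2 mod 37 = 3^2 - 14 - 23 = 9
y3 = s (x1 - x3) - y1 mod 37 = 3 * (14 - 9) - 17 = 35

P + Q = (9, 35)


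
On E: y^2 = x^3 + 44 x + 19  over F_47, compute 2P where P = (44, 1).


Doubling: s = (3 x1^2 + a) / (2 y1)
s = (3*44^2 + 44) / (2*1) mod 47 = 12
x3 = s^2 - 2 x1 mod 47 = 12^2 - 2*44 = 9
y3 = s (x1 - x3) - y1 mod 47 = 12 * (44 - 9) - 1 = 43

2P = (9, 43)


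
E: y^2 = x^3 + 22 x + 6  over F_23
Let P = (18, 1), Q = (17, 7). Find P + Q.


P != Q, so use the chord formula.
s = (y2 - y1) / (x2 - x1) = (6) / (22) mod 23 = 17
x3 = s^2 - x1 - x2 mod 23 = 17^2 - 18 - 17 = 1
y3 = s (x1 - x3) - y1 mod 23 = 17 * (18 - 1) - 1 = 12

P + Q = (1, 12)


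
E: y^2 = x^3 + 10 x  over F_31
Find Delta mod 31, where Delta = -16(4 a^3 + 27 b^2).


4 a^3 + 27 b^2 = 4*10^3 + 27*0^2 = 4000 + 0 = 4000
Delta = -16 * (4000) = -64000
Delta mod 31 = 15

Delta = 15 (mod 31)


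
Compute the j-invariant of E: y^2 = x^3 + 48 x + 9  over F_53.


Delta = -16(4 a^3 + 27 b^2) mod 53 = 38
-1728 * (4 a)^3 = -1728 * (4*48)^3 mod 53 = 10
j = 10 * 38^(-1) mod 53 = 17

j = 17 (mod 53)


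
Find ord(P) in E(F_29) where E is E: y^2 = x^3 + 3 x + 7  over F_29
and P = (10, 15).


Compute successive multiples of P until we hit O:
  1P = (10, 15)
  2P = (4, 5)
  3P = (21, 15)
  4P = (27, 14)
  5P = (20, 18)
  6P = (22, 22)
  7P = (6, 26)
  8P = (26, 0)
  ... (continuing to 16P)
  16P = O

ord(P) = 16


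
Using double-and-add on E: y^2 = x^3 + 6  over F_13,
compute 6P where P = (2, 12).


k = 6 = 110_2 (binary, LSB first: 011)
Double-and-add from P = (2, 12):
  bit 0 = 0: acc unchanged = O
  bit 1 = 1: acc = O + (6, 12) = (6, 12)
  bit 2 = 1: acc = (6, 12) + (5, 12) = (2, 1)

6P = (2, 1)


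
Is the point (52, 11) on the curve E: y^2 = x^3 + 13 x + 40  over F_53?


Check whether y^2 = x^3 + 13 x + 40 (mod 53) for (x, y) = (52, 11).
LHS: y^2 = 11^2 mod 53 = 15
RHS: x^3 + 13 x + 40 = 52^3 + 13*52 + 40 mod 53 = 26
LHS != RHS

No, not on the curve


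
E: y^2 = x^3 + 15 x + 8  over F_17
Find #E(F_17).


For each x in F_17, count y with y^2 = x^3 + 15 x + 8 mod 17:
  x = 0: RHS = 8, y in [5, 12]  -> 2 point(s)
  x = 4: RHS = 13, y in [8, 9]  -> 2 point(s)
  x = 5: RHS = 4, y in [2, 15]  -> 2 point(s)
  x = 6: RHS = 8, y in [5, 12]  -> 2 point(s)
  x = 10: RHS = 2, y in [6, 11]  -> 2 point(s)
  x = 11: RHS = 8, y in [5, 12]  -> 2 point(s)
  x = 14: RHS = 4, y in [2, 15]  -> 2 point(s)
  x = 15: RHS = 4, y in [2, 15]  -> 2 point(s)
  x = 16: RHS = 9, y in [3, 14]  -> 2 point(s)
Affine points: 18. Add the point at infinity: total = 19.

#E(F_17) = 19


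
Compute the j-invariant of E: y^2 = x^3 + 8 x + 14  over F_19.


Delta = -16(4 a^3 + 27 b^2) mod 19 = 18
-1728 * (4 a)^3 = -1728 * (4*8)^3 mod 19 = 12
j = 12 * 18^(-1) mod 19 = 7

j = 7 (mod 19)


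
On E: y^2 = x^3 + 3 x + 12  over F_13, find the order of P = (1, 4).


Compute successive multiples of P until we hit O:
  1P = (1, 4)
  2P = (1, 9)
  3P = O

ord(P) = 3


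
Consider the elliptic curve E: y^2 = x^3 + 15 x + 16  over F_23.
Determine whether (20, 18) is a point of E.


Check whether y^2 = x^3 + 15 x + 16 (mod 23) for (x, y) = (20, 18).
LHS: y^2 = 18^2 mod 23 = 2
RHS: x^3 + 15 x + 16 = 20^3 + 15*20 + 16 mod 23 = 13
LHS != RHS

No, not on the curve


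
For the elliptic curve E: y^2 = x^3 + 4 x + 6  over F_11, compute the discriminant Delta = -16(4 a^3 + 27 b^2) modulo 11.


4 a^3 + 27 b^2 = 4*4^3 + 27*6^2 = 256 + 972 = 1228
Delta = -16 * (1228) = -19648
Delta mod 11 = 9

Delta = 9 (mod 11)


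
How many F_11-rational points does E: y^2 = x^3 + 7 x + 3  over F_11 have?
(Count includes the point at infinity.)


For each x in F_11, count y with y^2 = x^3 + 7 x + 3 mod 11:
  x = 0: RHS = 3, y in [5, 6]  -> 2 point(s)
  x = 1: RHS = 0, y in [0]  -> 1 point(s)
  x = 2: RHS = 3, y in [5, 6]  -> 2 point(s)
  x = 5: RHS = 9, y in [3, 8]  -> 2 point(s)
  x = 9: RHS = 3, y in [5, 6]  -> 2 point(s)
Affine points: 9. Add the point at infinity: total = 10.

#E(F_11) = 10


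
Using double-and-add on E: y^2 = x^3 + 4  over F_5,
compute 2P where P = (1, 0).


k = 2 = 10_2 (binary, LSB first: 01)
Double-and-add from P = (1, 0):
  bit 0 = 0: acc unchanged = O
  bit 1 = 1: acc = O + O = O

2P = O


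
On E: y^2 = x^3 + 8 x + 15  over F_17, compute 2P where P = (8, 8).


Doubling: s = (3 x1^2 + a) / (2 y1)
s = (3*8^2 + 8) / (2*8) mod 17 = 4
x3 = s^2 - 2 x1 mod 17 = 4^2 - 2*8 = 0
y3 = s (x1 - x3) - y1 mod 17 = 4 * (8 - 0) - 8 = 7

2P = (0, 7)


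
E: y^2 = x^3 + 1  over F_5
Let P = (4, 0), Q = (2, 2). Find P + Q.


P != Q, so use the chord formula.
s = (y2 - y1) / (x2 - x1) = (2) / (3) mod 5 = 4
x3 = s^2 - x1 - x2 mod 5 = 4^2 - 4 - 2 = 0
y3 = s (x1 - x3) - y1 mod 5 = 4 * (4 - 0) - 0 = 1

P + Q = (0, 1)


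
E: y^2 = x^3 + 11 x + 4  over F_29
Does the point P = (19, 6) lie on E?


Check whether y^2 = x^3 + 11 x + 4 (mod 29) for (x, y) = (19, 6).
LHS: y^2 = 6^2 mod 29 = 7
RHS: x^3 + 11 x + 4 = 19^3 + 11*19 + 4 mod 29 = 25
LHS != RHS

No, not on the curve


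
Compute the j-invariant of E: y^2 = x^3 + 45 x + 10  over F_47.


Delta = -16(4 a^3 + 27 b^2) mod 47 = 35
-1728 * (4 a)^3 = -1728 * (4*45)^3 mod 47 = 8
j = 8 * 35^(-1) mod 47 = 15

j = 15 (mod 47)


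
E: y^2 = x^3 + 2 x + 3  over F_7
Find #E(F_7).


For each x in F_7, count y with y^2 = x^3 + 2 x + 3 mod 7:
  x = 2: RHS = 1, y in [1, 6]  -> 2 point(s)
  x = 3: RHS = 1, y in [1, 6]  -> 2 point(s)
  x = 6: RHS = 0, y in [0]  -> 1 point(s)
Affine points: 5. Add the point at infinity: total = 6.

#E(F_7) = 6


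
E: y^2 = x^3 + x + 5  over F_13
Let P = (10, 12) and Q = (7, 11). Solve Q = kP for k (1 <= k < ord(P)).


Enumerate multiples of P until we hit Q = (7, 11):
  1P = (10, 12)
  2P = (7, 11)
Match found at i = 2.

k = 2


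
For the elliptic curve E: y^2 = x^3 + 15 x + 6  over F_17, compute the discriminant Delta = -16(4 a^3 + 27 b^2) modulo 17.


4 a^3 + 27 b^2 = 4*15^3 + 27*6^2 = 13500 + 972 = 14472
Delta = -16 * (14472) = -231552
Delta mod 17 = 5

Delta = 5 (mod 17)


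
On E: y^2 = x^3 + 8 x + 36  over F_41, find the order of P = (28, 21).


Compute successive multiples of P until we hit O:
  1P = (28, 21)
  2P = (22, 35)
  3P = (1, 39)
  4P = (17, 40)
  5P = (0, 35)
  6P = (3, 28)
  7P = (19, 6)
  8P = (15, 28)
  ... (continuing to 40P)
  40P = O

ord(P) = 40


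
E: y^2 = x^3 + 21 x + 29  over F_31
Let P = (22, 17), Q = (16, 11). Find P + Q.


P != Q, so use the chord formula.
s = (y2 - y1) / (x2 - x1) = (25) / (25) mod 31 = 1
x3 = s^2 - x1 - x2 mod 31 = 1^2 - 22 - 16 = 25
y3 = s (x1 - x3) - y1 mod 31 = 1 * (22 - 25) - 17 = 11

P + Q = (25, 11)


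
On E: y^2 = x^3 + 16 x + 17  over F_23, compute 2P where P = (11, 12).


k = 2 = 10_2 (binary, LSB first: 01)
Double-and-add from P = (11, 12):
  bit 0 = 0: acc unchanged = O
  bit 1 = 1: acc = O + (7, 9) = (7, 9)

2P = (7, 9)


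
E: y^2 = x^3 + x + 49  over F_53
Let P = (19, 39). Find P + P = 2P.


Doubling: s = (3 x1^2 + a) / (2 y1)
s = (3*19^2 + 1) / (2*39) mod 53 = 37
x3 = s^2 - 2 x1 mod 53 = 37^2 - 2*19 = 6
y3 = s (x1 - x3) - y1 mod 53 = 37 * (19 - 6) - 39 = 18

2P = (6, 18)


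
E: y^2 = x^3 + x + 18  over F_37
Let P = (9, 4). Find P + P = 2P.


Doubling: s = (3 x1^2 + a) / (2 y1)
s = (3*9^2 + 1) / (2*4) mod 37 = 12
x3 = s^2 - 2 x1 mod 37 = 12^2 - 2*9 = 15
y3 = s (x1 - x3) - y1 mod 37 = 12 * (9 - 15) - 4 = 35

2P = (15, 35)


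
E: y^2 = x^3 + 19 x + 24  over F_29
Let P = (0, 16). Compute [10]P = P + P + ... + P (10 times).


k = 10 = 1010_2 (binary, LSB first: 0101)
Double-and-add from P = (0, 16):
  bit 0 = 0: acc unchanged = O
  bit 1 = 1: acc = O + (24, 6) = (24, 6)
  bit 2 = 0: acc unchanged = (24, 6)
  bit 3 = 1: acc = (24, 6) + (20, 20) = (19, 20)

10P = (19, 20)


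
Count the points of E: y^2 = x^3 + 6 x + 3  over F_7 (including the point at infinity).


For each x in F_7, count y with y^2 = x^3 + 6 x + 3 mod 7:
  x = 2: RHS = 2, y in [3, 4]  -> 2 point(s)
  x = 4: RHS = 0, y in [0]  -> 1 point(s)
  x = 5: RHS = 4, y in [2, 5]  -> 2 point(s)
Affine points: 5. Add the point at infinity: total = 6.

#E(F_7) = 6


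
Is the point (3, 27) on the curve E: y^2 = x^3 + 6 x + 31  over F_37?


Check whether y^2 = x^3 + 6 x + 31 (mod 37) for (x, y) = (3, 27).
LHS: y^2 = 27^2 mod 37 = 26
RHS: x^3 + 6 x + 31 = 3^3 + 6*3 + 31 mod 37 = 2
LHS != RHS

No, not on the curve


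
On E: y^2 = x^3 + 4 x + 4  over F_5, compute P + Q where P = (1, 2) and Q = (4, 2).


P != Q, so use the chord formula.
s = (y2 - y1) / (x2 - x1) = (0) / (3) mod 5 = 0
x3 = s^2 - x1 - x2 mod 5 = 0^2 - 1 - 4 = 0
y3 = s (x1 - x3) - y1 mod 5 = 0 * (1 - 0) - 2 = 3

P + Q = (0, 3)


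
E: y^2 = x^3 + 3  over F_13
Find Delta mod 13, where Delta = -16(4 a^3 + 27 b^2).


4 a^3 + 27 b^2 = 4*0^3 + 27*3^2 = 0 + 243 = 243
Delta = -16 * (243) = -3888
Delta mod 13 = 12

Delta = 12 (mod 13)


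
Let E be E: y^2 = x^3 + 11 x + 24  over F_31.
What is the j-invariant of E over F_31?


Delta = -16(4 a^3 + 27 b^2) mod 31 = 9
-1728 * (4 a)^3 = -1728 * (4*11)^3 mod 31 = 30
j = 30 * 9^(-1) mod 31 = 24

j = 24 (mod 31)


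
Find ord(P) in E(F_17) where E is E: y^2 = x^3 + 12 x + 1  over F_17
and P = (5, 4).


Compute successive multiples of P until we hit O:
  1P = (5, 4)
  2P = (6, 0)
  3P = (5, 13)
  4P = O

ord(P) = 4


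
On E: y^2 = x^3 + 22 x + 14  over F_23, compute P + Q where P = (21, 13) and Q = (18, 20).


P != Q, so use the chord formula.
s = (y2 - y1) / (x2 - x1) = (7) / (20) mod 23 = 13
x3 = s^2 - x1 - x2 mod 23 = 13^2 - 21 - 18 = 15
y3 = s (x1 - x3) - y1 mod 23 = 13 * (21 - 15) - 13 = 19

P + Q = (15, 19)


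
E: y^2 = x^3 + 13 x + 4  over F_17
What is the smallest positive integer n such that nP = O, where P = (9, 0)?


Compute successive multiples of P until we hit O:
  1P = (9, 0)
  2P = O

ord(P) = 2


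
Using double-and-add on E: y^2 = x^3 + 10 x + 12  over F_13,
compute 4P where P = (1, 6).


k = 4 = 100_2 (binary, LSB first: 001)
Double-and-add from P = (1, 6):
  bit 0 = 0: acc unchanged = O
  bit 1 = 0: acc unchanged = O
  bit 2 = 1: acc = O + (7, 3) = (7, 3)

4P = (7, 3)


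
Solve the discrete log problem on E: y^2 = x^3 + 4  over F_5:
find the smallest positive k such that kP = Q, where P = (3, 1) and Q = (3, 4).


Enumerate multiples of P until we hit Q = (3, 4):
  1P = (3, 1)
  2P = (0, 2)
  3P = (1, 0)
  4P = (0, 3)
  5P = (3, 4)
Match found at i = 5.

k = 5


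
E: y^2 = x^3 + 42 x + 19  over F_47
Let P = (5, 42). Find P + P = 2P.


Doubling: s = (3 x1^2 + a) / (2 y1)
s = (3*5^2 + 42) / (2*42) mod 47 = 40
x3 = s^2 - 2 x1 mod 47 = 40^2 - 2*5 = 39
y3 = s (x1 - x3) - y1 mod 47 = 40 * (5 - 39) - 42 = 8

2P = (39, 8)


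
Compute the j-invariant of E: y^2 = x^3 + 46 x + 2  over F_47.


Delta = -16(4 a^3 + 27 b^2) mod 47 = 28
-1728 * (4 a)^3 = -1728 * (4*46)^3 mod 47 = 1
j = 1 * 28^(-1) mod 47 = 42

j = 42 (mod 47)


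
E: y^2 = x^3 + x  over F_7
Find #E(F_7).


For each x in F_7, count y with y^2 = x^3 + 1 x + 0 mod 7:
  x = 0: RHS = 0, y in [0]  -> 1 point(s)
  x = 1: RHS = 2, y in [3, 4]  -> 2 point(s)
  x = 3: RHS = 2, y in [3, 4]  -> 2 point(s)
  x = 5: RHS = 4, y in [2, 5]  -> 2 point(s)
Affine points: 7. Add the point at infinity: total = 8.

#E(F_7) = 8


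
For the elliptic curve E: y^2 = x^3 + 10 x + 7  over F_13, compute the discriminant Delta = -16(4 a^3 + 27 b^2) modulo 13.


4 a^3 + 27 b^2 = 4*10^3 + 27*7^2 = 4000 + 1323 = 5323
Delta = -16 * (5323) = -85168
Delta mod 13 = 8

Delta = 8 (mod 13)


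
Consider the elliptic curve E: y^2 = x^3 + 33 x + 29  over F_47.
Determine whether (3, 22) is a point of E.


Check whether y^2 = x^3 + 33 x + 29 (mod 47) for (x, y) = (3, 22).
LHS: y^2 = 22^2 mod 47 = 14
RHS: x^3 + 33 x + 29 = 3^3 + 33*3 + 29 mod 47 = 14
LHS = RHS

Yes, on the curve


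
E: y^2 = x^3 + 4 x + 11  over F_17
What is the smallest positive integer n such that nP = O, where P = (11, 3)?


Compute successive multiples of P until we hit O:
  1P = (11, 3)
  2P = (11, 14)
  3P = O

ord(P) = 3


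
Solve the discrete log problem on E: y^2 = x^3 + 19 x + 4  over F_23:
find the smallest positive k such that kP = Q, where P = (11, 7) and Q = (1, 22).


Enumerate multiples of P until we hit Q = (1, 22):
  1P = (11, 7)
  2P = (2, 2)
  3P = (14, 22)
  4P = (0, 2)
  5P = (20, 14)
  6P = (21, 21)
  7P = (4, 12)
  8P = (1, 22)
Match found at i = 8.

k = 8


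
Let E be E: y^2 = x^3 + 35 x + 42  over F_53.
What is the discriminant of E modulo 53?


4 a^3 + 27 b^2 = 4*35^3 + 27*42^2 = 171500 + 47628 = 219128
Delta = -16 * (219128) = -3506048
Delta mod 53 = 8

Delta = 8 (mod 53)


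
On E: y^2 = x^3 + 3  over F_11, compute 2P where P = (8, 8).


k = 2 = 10_2 (binary, LSB first: 01)
Double-and-add from P = (8, 8):
  bit 0 = 0: acc unchanged = O
  bit 1 = 1: acc = O + (7, 4) = (7, 4)

2P = (7, 4)


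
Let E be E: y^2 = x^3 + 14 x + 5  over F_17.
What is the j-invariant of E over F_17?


Delta = -16(4 a^3 + 27 b^2) mod 17 = 6
-1728 * (4 a)^3 = -1728 * (4*14)^3 mod 17 = 2
j = 2 * 6^(-1) mod 17 = 6

j = 6 (mod 17)


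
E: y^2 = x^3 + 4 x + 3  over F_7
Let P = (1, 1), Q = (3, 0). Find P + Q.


P != Q, so use the chord formula.
s = (y2 - y1) / (x2 - x1) = (6) / (2) mod 7 = 3
x3 = s^2 - x1 - x2 mod 7 = 3^2 - 1 - 3 = 5
y3 = s (x1 - x3) - y1 mod 7 = 3 * (1 - 5) - 1 = 1

P + Q = (5, 1)


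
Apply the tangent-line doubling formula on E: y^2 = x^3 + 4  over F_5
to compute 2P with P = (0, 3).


Doubling: s = (3 x1^2 + a) / (2 y1)
s = (3*0^2 + 0) / (2*3) mod 5 = 0
x3 = s^2 - 2 x1 mod 5 = 0^2 - 2*0 = 0
y3 = s (x1 - x3) - y1 mod 5 = 0 * (0 - 0) - 3 = 2

2P = (0, 2)


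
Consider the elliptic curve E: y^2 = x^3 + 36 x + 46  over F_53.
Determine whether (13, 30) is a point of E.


Check whether y^2 = x^3 + 36 x + 46 (mod 53) for (x, y) = (13, 30).
LHS: y^2 = 30^2 mod 53 = 52
RHS: x^3 + 36 x + 46 = 13^3 + 36*13 + 46 mod 53 = 8
LHS != RHS

No, not on the curve


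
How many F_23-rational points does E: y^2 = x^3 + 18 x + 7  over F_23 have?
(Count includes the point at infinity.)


For each x in F_23, count y with y^2 = x^3 + 18 x + 7 mod 23:
  x = 1: RHS = 3, y in [7, 16]  -> 2 point(s)
  x = 6: RHS = 9, y in [3, 20]  -> 2 point(s)
  x = 7: RHS = 16, y in [4, 19]  -> 2 point(s)
  x = 9: RHS = 1, y in [1, 22]  -> 2 point(s)
  x = 11: RHS = 18, y in [8, 15]  -> 2 point(s)
  x = 13: RHS = 0, y in [0]  -> 1 point(s)
  x = 14: RHS = 13, y in [6, 17]  -> 2 point(s)
  x = 15: RHS = 18, y in [8, 15]  -> 2 point(s)
  x = 19: RHS = 9, y in [3, 20]  -> 2 point(s)
  x = 20: RHS = 18, y in [8, 15]  -> 2 point(s)
  x = 21: RHS = 9, y in [3, 20]  -> 2 point(s)
Affine points: 21. Add the point at infinity: total = 22.

#E(F_23) = 22


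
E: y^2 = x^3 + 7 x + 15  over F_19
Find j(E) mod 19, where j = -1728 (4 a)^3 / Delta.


Delta = -16(4 a^3 + 27 b^2) mod 19 = 16
-1728 * (4 a)^3 = -1728 * (4*7)^3 mod 19 = 7
j = 7 * 16^(-1) mod 19 = 4

j = 4 (mod 19)


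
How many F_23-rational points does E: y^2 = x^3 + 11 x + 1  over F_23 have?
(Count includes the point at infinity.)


For each x in F_23, count y with y^2 = x^3 + 11 x + 1 mod 23:
  x = 0: RHS = 1, y in [1, 22]  -> 2 point(s)
  x = 1: RHS = 13, y in [6, 17]  -> 2 point(s)
  x = 2: RHS = 8, y in [10, 13]  -> 2 point(s)
  x = 8: RHS = 3, y in [7, 16]  -> 2 point(s)
  x = 9: RHS = 1, y in [1, 22]  -> 2 point(s)
  x = 11: RHS = 4, y in [2, 21]  -> 2 point(s)
  x = 13: RHS = 18, y in [8, 15]  -> 2 point(s)
  x = 14: RHS = 1, y in [1, 22]  -> 2 point(s)
  x = 16: RHS = 18, y in [8, 15]  -> 2 point(s)
  x = 17: RHS = 18, y in [8, 15]  -> 2 point(s)
  x = 19: RHS = 8, y in [10, 13]  -> 2 point(s)
  x = 22: RHS = 12, y in [9, 14]  -> 2 point(s)
Affine points: 24. Add the point at infinity: total = 25.

#E(F_23) = 25


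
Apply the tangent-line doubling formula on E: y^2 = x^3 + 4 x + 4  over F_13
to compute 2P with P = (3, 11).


Doubling: s = (3 x1^2 + a) / (2 y1)
s = (3*3^2 + 4) / (2*11) mod 13 = 2
x3 = s^2 - 2 x1 mod 13 = 2^2 - 2*3 = 11
y3 = s (x1 - x3) - y1 mod 13 = 2 * (3 - 11) - 11 = 12

2P = (11, 12)


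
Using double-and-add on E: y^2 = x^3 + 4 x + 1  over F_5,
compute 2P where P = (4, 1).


k = 2 = 10_2 (binary, LSB first: 01)
Double-and-add from P = (4, 1):
  bit 0 = 0: acc unchanged = O
  bit 1 = 1: acc = O + (3, 0) = (3, 0)

2P = (3, 0)


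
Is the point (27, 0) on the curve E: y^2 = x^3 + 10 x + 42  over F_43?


Check whether y^2 = x^3 + 10 x + 42 (mod 43) for (x, y) = (27, 0).
LHS: y^2 = 0^2 mod 43 = 0
RHS: x^3 + 10 x + 42 = 27^3 + 10*27 + 42 mod 43 = 0
LHS = RHS

Yes, on the curve


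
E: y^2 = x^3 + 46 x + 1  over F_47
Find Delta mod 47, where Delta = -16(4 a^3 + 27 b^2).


4 a^3 + 27 b^2 = 4*46^3 + 27*1^2 = 389344 + 27 = 389371
Delta = -16 * (389371) = -6229936
Delta mod 47 = 8

Delta = 8 (mod 47)


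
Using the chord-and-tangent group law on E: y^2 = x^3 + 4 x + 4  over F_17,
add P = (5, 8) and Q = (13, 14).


P != Q, so use the chord formula.
s = (y2 - y1) / (x2 - x1) = (6) / (8) mod 17 = 5
x3 = s^2 - x1 - x2 mod 17 = 5^2 - 5 - 13 = 7
y3 = s (x1 - x3) - y1 mod 17 = 5 * (5 - 7) - 8 = 16

P + Q = (7, 16)


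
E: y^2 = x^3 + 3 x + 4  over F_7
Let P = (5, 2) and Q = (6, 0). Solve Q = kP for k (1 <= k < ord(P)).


Enumerate multiples of P until we hit Q = (6, 0):
  1P = (5, 2)
  2P = (1, 6)
  3P = (2, 2)
  4P = (0, 5)
  5P = (6, 0)
Match found at i = 5.

k = 5


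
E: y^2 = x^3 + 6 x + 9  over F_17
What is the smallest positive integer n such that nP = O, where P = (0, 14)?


Compute successive multiples of P until we hit O:
  1P = (0, 14)
  2P = (1, 4)
  3P = (14, 7)
  4P = (16, 11)
  5P = (10, 7)
  6P = (8, 12)
  7P = (8, 5)
  8P = (10, 10)
  ... (continuing to 13P)
  13P = O

ord(P) = 13


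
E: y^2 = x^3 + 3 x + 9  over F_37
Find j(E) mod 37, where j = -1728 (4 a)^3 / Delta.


Delta = -16(4 a^3 + 27 b^2) mod 37 = 21
-1728 * (4 a)^3 = -1728 * (4*3)^3 mod 37 = 27
j = 27 * 21^(-1) mod 37 = 33

j = 33 (mod 37)


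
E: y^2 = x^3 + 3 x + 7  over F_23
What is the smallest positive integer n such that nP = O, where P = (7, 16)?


Compute successive multiples of P until we hit O:
  1P = (7, 16)
  2P = (21, 19)
  3P = (13, 9)
  4P = (5, 20)
  5P = (15, 0)
  6P = (5, 3)
  7P = (13, 14)
  8P = (21, 4)
  ... (continuing to 10P)
  10P = O

ord(P) = 10


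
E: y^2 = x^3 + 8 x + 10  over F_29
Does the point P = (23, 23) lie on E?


Check whether y^2 = x^3 + 8 x + 10 (mod 29) for (x, y) = (23, 23).
LHS: y^2 = 23^2 mod 29 = 7
RHS: x^3 + 8 x + 10 = 23^3 + 8*23 + 10 mod 29 = 7
LHS = RHS

Yes, on the curve


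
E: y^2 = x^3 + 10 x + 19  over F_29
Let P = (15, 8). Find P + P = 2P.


Doubling: s = (3 x1^2 + a) / (2 y1)
s = (3*15^2 + 10) / (2*8) mod 29 = 12
x3 = s^2 - 2 x1 mod 29 = 12^2 - 2*15 = 27
y3 = s (x1 - x3) - y1 mod 29 = 12 * (15 - 27) - 8 = 22

2P = (27, 22)


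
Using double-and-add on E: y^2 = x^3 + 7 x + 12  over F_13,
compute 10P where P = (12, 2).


k = 10 = 1010_2 (binary, LSB first: 0101)
Double-and-add from P = (12, 2):
  bit 0 = 0: acc unchanged = O
  bit 1 = 1: acc = O + (5, 9) = (5, 9)
  bit 2 = 0: acc unchanged = (5, 9)
  bit 3 = 1: acc = (5, 9) + (4, 0) = (7, 12)

10P = (7, 12)


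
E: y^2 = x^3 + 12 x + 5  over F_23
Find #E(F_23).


For each x in F_23, count y with y^2 = x^3 + 12 x + 5 mod 23:
  x = 1: RHS = 18, y in [8, 15]  -> 2 point(s)
  x = 4: RHS = 2, y in [5, 18]  -> 2 point(s)
  x = 5: RHS = 6, y in [11, 12]  -> 2 point(s)
  x = 7: RHS = 18, y in [8, 15]  -> 2 point(s)
  x = 13: RHS = 12, y in [9, 14]  -> 2 point(s)
  x = 15: RHS = 18, y in [8, 15]  -> 2 point(s)
  x = 17: RHS = 16, y in [4, 19]  -> 2 point(s)
  x = 18: RHS = 4, y in [2, 21]  -> 2 point(s)
  x = 19: RHS = 8, y in [10, 13]  -> 2 point(s)
Affine points: 18. Add the point at infinity: total = 19.

#E(F_23) = 19


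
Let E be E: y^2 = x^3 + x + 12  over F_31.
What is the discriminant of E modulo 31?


4 a^3 + 27 b^2 = 4*1^3 + 27*12^2 = 4 + 3888 = 3892
Delta = -16 * (3892) = -62272
Delta mod 31 = 7

Delta = 7 (mod 31)


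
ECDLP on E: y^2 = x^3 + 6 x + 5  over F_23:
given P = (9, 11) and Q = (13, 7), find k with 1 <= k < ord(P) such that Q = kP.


Enumerate multiples of P until we hit Q = (13, 7):
  1P = (9, 11)
  2P = (21, 10)
  3P = (20, 11)
  4P = (17, 12)
  5P = (6, 21)
  6P = (14, 21)
  7P = (4, 22)
  8P = (13, 7)
Match found at i = 8.

k = 8


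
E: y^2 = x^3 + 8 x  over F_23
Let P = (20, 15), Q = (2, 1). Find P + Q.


P != Q, so use the chord formula.
s = (y2 - y1) / (x2 - x1) = (9) / (5) mod 23 = 11
x3 = s^2 - x1 - x2 mod 23 = 11^2 - 20 - 2 = 7
y3 = s (x1 - x3) - y1 mod 23 = 11 * (20 - 7) - 15 = 13

P + Q = (7, 13)


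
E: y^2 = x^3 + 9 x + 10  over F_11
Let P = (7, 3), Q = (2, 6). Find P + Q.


P != Q, so use the chord formula.
s = (y2 - y1) / (x2 - x1) = (3) / (6) mod 11 = 6
x3 = s^2 - x1 - x2 mod 11 = 6^2 - 7 - 2 = 5
y3 = s (x1 - x3) - y1 mod 11 = 6 * (7 - 5) - 3 = 9

P + Q = (5, 9)


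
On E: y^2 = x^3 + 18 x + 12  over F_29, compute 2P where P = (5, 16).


Doubling: s = (3 x1^2 + a) / (2 y1)
s = (3*5^2 + 18) / (2*16) mod 29 = 2
x3 = s^2 - 2 x1 mod 29 = 2^2 - 2*5 = 23
y3 = s (x1 - x3) - y1 mod 29 = 2 * (5 - 23) - 16 = 6

2P = (23, 6)


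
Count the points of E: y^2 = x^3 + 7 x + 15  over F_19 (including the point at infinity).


For each x in F_19, count y with y^2 = x^3 + 7 x + 15 mod 19:
  x = 1: RHS = 4, y in [2, 17]  -> 2 point(s)
  x = 3: RHS = 6, y in [5, 14]  -> 2 point(s)
  x = 5: RHS = 4, y in [2, 17]  -> 2 point(s)
  x = 6: RHS = 7, y in [8, 11]  -> 2 point(s)
  x = 9: RHS = 9, y in [3, 16]  -> 2 point(s)
  x = 11: RHS = 17, y in [6, 13]  -> 2 point(s)
  x = 13: RHS = 4, y in [2, 17]  -> 2 point(s)
  x = 14: RHS = 7, y in [8, 11]  -> 2 point(s)
  x = 16: RHS = 5, y in [9, 10]  -> 2 point(s)
  x = 18: RHS = 7, y in [8, 11]  -> 2 point(s)
Affine points: 20. Add the point at infinity: total = 21.

#E(F_19) = 21


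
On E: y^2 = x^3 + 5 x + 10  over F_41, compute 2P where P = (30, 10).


k = 2 = 10_2 (binary, LSB first: 01)
Double-and-add from P = (30, 10):
  bit 0 = 0: acc unchanged = O
  bit 1 = 1: acc = O + (26, 39) = (26, 39)

2P = (26, 39)


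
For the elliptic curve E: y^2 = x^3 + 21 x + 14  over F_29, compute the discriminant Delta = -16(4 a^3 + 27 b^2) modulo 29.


4 a^3 + 27 b^2 = 4*21^3 + 27*14^2 = 37044 + 5292 = 42336
Delta = -16 * (42336) = -677376
Delta mod 29 = 6

Delta = 6 (mod 29)


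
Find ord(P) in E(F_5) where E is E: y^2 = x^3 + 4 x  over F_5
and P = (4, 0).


Compute successive multiples of P until we hit O:
  1P = (4, 0)
  2P = O

ord(P) = 2


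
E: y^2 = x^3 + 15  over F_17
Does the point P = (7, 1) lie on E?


Check whether y^2 = x^3 + 0 x + 15 (mod 17) for (x, y) = (7, 1).
LHS: y^2 = 1^2 mod 17 = 1
RHS: x^3 + 0 x + 15 = 7^3 + 0*7 + 15 mod 17 = 1
LHS = RHS

Yes, on the curve


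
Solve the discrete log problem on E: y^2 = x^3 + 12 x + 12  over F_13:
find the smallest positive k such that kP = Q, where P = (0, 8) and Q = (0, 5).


Enumerate multiples of P until we hit Q = (0, 5):
  1P = (0, 8)
  2P = (3, 6)
  3P = (9, 11)
  4P = (7, 7)
  5P = (10, 12)
  6P = (12, 8)
  7P = (1, 5)
  8P = (8, 3)
  9P = (6, 12)
  10P = (6, 1)
  11P = (8, 10)
  12P = (1, 8)
  13P = (12, 5)
  14P = (10, 1)
  15P = (7, 6)
  16P = (9, 2)
  17P = (3, 7)
  18P = (0, 5)
Match found at i = 18.

k = 18


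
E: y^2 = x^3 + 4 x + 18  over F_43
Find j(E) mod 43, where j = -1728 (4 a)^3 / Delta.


Delta = -16(4 a^3 + 27 b^2) mod 43 = 29
-1728 * (4 a)^3 = -1728 * (4*4)^3 mod 43 = 41
j = 41 * 29^(-1) mod 43 = 37

j = 37 (mod 43)


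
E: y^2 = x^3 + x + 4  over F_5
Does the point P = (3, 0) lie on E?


Check whether y^2 = x^3 + 1 x + 4 (mod 5) for (x, y) = (3, 0).
LHS: y^2 = 0^2 mod 5 = 0
RHS: x^3 + 1 x + 4 = 3^3 + 1*3 + 4 mod 5 = 4
LHS != RHS

No, not on the curve


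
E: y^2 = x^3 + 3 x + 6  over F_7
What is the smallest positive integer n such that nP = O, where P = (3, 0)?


Compute successive multiples of P until we hit O:
  1P = (3, 0)
  2P = O

ord(P) = 2


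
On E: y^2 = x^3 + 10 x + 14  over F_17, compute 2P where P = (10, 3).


Doubling: s = (3 x1^2 + a) / (2 y1)
s = (3*10^2 + 10) / (2*3) mod 17 = 12
x3 = s^2 - 2 x1 mod 17 = 12^2 - 2*10 = 5
y3 = s (x1 - x3) - y1 mod 17 = 12 * (10 - 5) - 3 = 6

2P = (5, 6)


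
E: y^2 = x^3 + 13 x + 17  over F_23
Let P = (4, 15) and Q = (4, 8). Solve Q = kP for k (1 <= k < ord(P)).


Enumerate multiples of P until we hit Q = (4, 8):
  1P = (4, 15)
  2P = (21, 11)
  3P = (1, 10)
  4P = (8, 9)
  5P = (19, 19)
  6P = (6, 9)
  7P = (22, 16)
  8P = (9, 9)
  9P = (5, 0)
  10P = (9, 14)
  11P = (22, 7)
  12P = (6, 14)
  13P = (19, 4)
  14P = (8, 14)
  15P = (1, 13)
  16P = (21, 12)
  17P = (4, 8)
Match found at i = 17.

k = 17


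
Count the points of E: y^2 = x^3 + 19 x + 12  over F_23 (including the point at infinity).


For each x in F_23, count y with y^2 = x^3 + 19 x + 12 mod 23:
  x = 0: RHS = 12, y in [9, 14]  -> 2 point(s)
  x = 1: RHS = 9, y in [3, 20]  -> 2 point(s)
  x = 2: RHS = 12, y in [9, 14]  -> 2 point(s)
  x = 3: RHS = 4, y in [2, 21]  -> 2 point(s)
  x = 5: RHS = 2, y in [5, 18]  -> 2 point(s)
  x = 8: RHS = 9, y in [3, 20]  -> 2 point(s)
  x = 10: RHS = 6, y in [11, 12]  -> 2 point(s)
  x = 12: RHS = 13, y in [6, 17]  -> 2 point(s)
  x = 13: RHS = 18, y in [8, 15]  -> 2 point(s)
  x = 14: RHS = 9, y in [3, 20]  -> 2 point(s)
  x = 17: RHS = 4, y in [2, 21]  -> 2 point(s)
  x = 21: RHS = 12, y in [9, 14]  -> 2 point(s)
Affine points: 24. Add the point at infinity: total = 25.

#E(F_23) = 25


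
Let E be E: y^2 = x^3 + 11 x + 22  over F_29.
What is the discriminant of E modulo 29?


4 a^3 + 27 b^2 = 4*11^3 + 27*22^2 = 5324 + 13068 = 18392
Delta = -16 * (18392) = -294272
Delta mod 29 = 20

Delta = 20 (mod 29)


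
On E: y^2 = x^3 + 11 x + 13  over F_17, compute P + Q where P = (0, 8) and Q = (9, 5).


P != Q, so use the chord formula.
s = (y2 - y1) / (x2 - x1) = (14) / (9) mod 17 = 11
x3 = s^2 - x1 - x2 mod 17 = 11^2 - 0 - 9 = 10
y3 = s (x1 - x3) - y1 mod 17 = 11 * (0 - 10) - 8 = 1

P + Q = (10, 1)


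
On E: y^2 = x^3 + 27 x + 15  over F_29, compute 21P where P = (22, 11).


k = 21 = 10101_2 (binary, LSB first: 10101)
Double-and-add from P = (22, 11):
  bit 0 = 1: acc = O + (22, 11) = (22, 11)
  bit 1 = 0: acc unchanged = (22, 11)
  bit 2 = 1: acc = (22, 11) + (26, 9) = (3, 23)
  bit 3 = 0: acc unchanged = (3, 23)
  bit 4 = 1: acc = (3, 23) + (4, 10) = (17, 14)

21P = (17, 14)


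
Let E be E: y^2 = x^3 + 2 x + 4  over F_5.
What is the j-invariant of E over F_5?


Delta = -16(4 a^3 + 27 b^2) mod 5 = 1
-1728 * (4 a)^3 = -1728 * (4*2)^3 mod 5 = 4
j = 4 * 1^(-1) mod 5 = 4

j = 4 (mod 5)


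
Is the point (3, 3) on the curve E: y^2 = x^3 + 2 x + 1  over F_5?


Check whether y^2 = x^3 + 2 x + 1 (mod 5) for (x, y) = (3, 3).
LHS: y^2 = 3^2 mod 5 = 4
RHS: x^3 + 2 x + 1 = 3^3 + 2*3 + 1 mod 5 = 4
LHS = RHS

Yes, on the curve


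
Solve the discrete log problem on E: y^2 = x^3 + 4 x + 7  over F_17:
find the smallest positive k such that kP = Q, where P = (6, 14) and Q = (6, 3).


Enumerate multiples of P until we hit Q = (6, 3):
  1P = (6, 14)
  2P = (4, 11)
  3P = (5, 13)
  4P = (7, 2)
  5P = (12, 7)
  6P = (15, 5)
  7P = (14, 11)
  8P = (16, 11)
  9P = (16, 6)
  10P = (14, 6)
  11P = (15, 12)
  12P = (12, 10)
  13P = (7, 15)
  14P = (5, 4)
  15P = (4, 6)
  16P = (6, 3)
Match found at i = 16.

k = 16


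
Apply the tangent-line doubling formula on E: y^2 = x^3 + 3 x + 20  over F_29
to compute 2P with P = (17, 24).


Doubling: s = (3 x1^2 + a) / (2 y1)
s = (3*17^2 + 3) / (2*24) mod 29 = 0
x3 = s^2 - 2 x1 mod 29 = 0^2 - 2*17 = 24
y3 = s (x1 - x3) - y1 mod 29 = 0 * (17 - 24) - 24 = 5

2P = (24, 5)


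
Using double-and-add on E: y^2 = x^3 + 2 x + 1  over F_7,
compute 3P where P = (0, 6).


k = 3 = 11_2 (binary, LSB first: 11)
Double-and-add from P = (0, 6):
  bit 0 = 1: acc = O + (0, 6) = (0, 6)
  bit 1 = 1: acc = (0, 6) + (1, 2) = (1, 5)

3P = (1, 5)


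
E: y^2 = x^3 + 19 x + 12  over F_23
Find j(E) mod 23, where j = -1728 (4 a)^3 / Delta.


Delta = -16(4 a^3 + 27 b^2) mod 23 = 9
-1728 * (4 a)^3 = -1728 * (4*19)^3 mod 23 = 6
j = 6 * 9^(-1) mod 23 = 16

j = 16 (mod 23)


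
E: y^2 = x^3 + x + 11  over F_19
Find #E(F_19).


For each x in F_19, count y with y^2 = x^3 + 1 x + 11 mod 19:
  x = 0: RHS = 11, y in [7, 12]  -> 2 point(s)
  x = 6: RHS = 5, y in [9, 10]  -> 2 point(s)
  x = 7: RHS = 0, y in [0]  -> 1 point(s)
  x = 11: RHS = 4, y in [2, 17]  -> 2 point(s)
  x = 13: RHS = 17, y in [6, 13]  -> 2 point(s)
  x = 15: RHS = 0, y in [0]  -> 1 point(s)
  x = 16: RHS = 0, y in [0]  -> 1 point(s)
  x = 17: RHS = 1, y in [1, 18]  -> 2 point(s)
  x = 18: RHS = 9, y in [3, 16]  -> 2 point(s)
Affine points: 15. Add the point at infinity: total = 16.

#E(F_19) = 16


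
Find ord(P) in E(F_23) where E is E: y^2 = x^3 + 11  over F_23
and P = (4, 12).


Compute successive multiples of P until we hit O:
  1P = (4, 12)
  2P = (19, 4)
  3P = (1, 14)
  4P = (21, 7)
  5P = (7, 20)
  6P = (14, 15)
  7P = (9, 21)
  8P = (16, 17)
  ... (continuing to 24P)
  24P = O

ord(P) = 24


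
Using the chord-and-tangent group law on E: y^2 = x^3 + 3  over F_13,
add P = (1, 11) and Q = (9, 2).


P != Q, so use the chord formula.
s = (y2 - y1) / (x2 - x1) = (4) / (8) mod 13 = 7
x3 = s^2 - x1 - x2 mod 13 = 7^2 - 1 - 9 = 0
y3 = s (x1 - x3) - y1 mod 13 = 7 * (1 - 0) - 11 = 9

P + Q = (0, 9)


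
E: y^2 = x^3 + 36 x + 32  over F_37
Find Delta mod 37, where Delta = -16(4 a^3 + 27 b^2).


4 a^3 + 27 b^2 = 4*36^3 + 27*32^2 = 186624 + 27648 = 214272
Delta = -16 * (214272) = -3428352
Delta mod 37 = 31

Delta = 31 (mod 37)


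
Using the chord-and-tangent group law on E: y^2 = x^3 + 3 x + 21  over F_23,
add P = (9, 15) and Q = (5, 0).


P != Q, so use the chord formula.
s = (y2 - y1) / (x2 - x1) = (8) / (19) mod 23 = 21
x3 = s^2 - x1 - x2 mod 23 = 21^2 - 9 - 5 = 13
y3 = s (x1 - x3) - y1 mod 23 = 21 * (9 - 13) - 15 = 16

P + Q = (13, 16)


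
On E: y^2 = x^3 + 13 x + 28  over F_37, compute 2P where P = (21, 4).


Doubling: s = (3 x1^2 + a) / (2 y1)
s = (3*21^2 + 13) / (2*4) mod 37 = 19
x3 = s^2 - 2 x1 mod 37 = 19^2 - 2*21 = 23
y3 = s (x1 - x3) - y1 mod 37 = 19 * (21 - 23) - 4 = 32

2P = (23, 32)


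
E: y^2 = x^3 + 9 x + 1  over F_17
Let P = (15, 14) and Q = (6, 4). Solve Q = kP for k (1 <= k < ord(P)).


Enumerate multiples of P until we hit Q = (6, 4):
  1P = (15, 14)
  2P = (12, 1)
  3P = (5, 1)
  4P = (6, 13)
  5P = (0, 16)
  6P = (3, 15)
  7P = (14, 10)
  8P = (4, 13)
  9P = (7, 13)
  10P = (16, 5)
  11P = (16, 12)
  12P = (7, 4)
  13P = (4, 4)
  14P = (14, 7)
  15P = (3, 2)
  16P = (0, 1)
  17P = (6, 4)
Match found at i = 17.

k = 17


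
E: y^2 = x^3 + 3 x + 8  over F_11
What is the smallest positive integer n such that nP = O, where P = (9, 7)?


Compute successive multiples of P until we hit O:
  1P = (9, 7)
  2P = (7, 3)
  3P = (10, 2)
  4P = (6, 0)
  5P = (10, 9)
  6P = (7, 8)
  7P = (9, 4)
  8P = O

ord(P) = 8


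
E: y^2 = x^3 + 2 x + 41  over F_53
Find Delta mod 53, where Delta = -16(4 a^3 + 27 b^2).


4 a^3 + 27 b^2 = 4*2^3 + 27*41^2 = 32 + 45387 = 45419
Delta = -16 * (45419) = -726704
Delta mod 53 = 32

Delta = 32 (mod 53)


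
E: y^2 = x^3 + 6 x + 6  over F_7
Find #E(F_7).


For each x in F_7, count y with y^2 = x^3 + 6 x + 6 mod 7:
  x = 3: RHS = 2, y in [3, 4]  -> 2 point(s)
  x = 5: RHS = 0, y in [0]  -> 1 point(s)
Affine points: 3. Add the point at infinity: total = 4.

#E(F_7) = 4


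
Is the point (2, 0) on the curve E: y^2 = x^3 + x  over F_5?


Check whether y^2 = x^3 + 1 x + 0 (mod 5) for (x, y) = (2, 0).
LHS: y^2 = 0^2 mod 5 = 0
RHS: x^3 + 1 x + 0 = 2^3 + 1*2 + 0 mod 5 = 0
LHS = RHS

Yes, on the curve


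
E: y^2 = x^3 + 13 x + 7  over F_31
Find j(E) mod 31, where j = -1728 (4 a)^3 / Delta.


Delta = -16(4 a^3 + 27 b^2) mod 31 = 13
-1728 * (4 a)^3 = -1728 * (4*13)^3 mod 31 = 29
j = 29 * 13^(-1) mod 31 = 7

j = 7 (mod 31)


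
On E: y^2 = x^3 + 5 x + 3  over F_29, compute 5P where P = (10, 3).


k = 5 = 101_2 (binary, LSB first: 101)
Double-and-add from P = (10, 3):
  bit 0 = 1: acc = O + (10, 3) = (10, 3)
  bit 1 = 0: acc unchanged = (10, 3)
  bit 2 = 1: acc = (10, 3) + (8, 27) = (10, 26)

5P = (10, 26)
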